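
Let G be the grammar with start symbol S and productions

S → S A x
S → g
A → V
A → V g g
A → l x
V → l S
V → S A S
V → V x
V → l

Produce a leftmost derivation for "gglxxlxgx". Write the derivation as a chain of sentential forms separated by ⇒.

S ⇒ SAx   [S → S A x]
SAx ⇒ gAx   [S → g]
gAx ⇒ gVx   [A → V]
gVx ⇒ gSASx   [V → S A S]
gSASx ⇒ gSAxASx   [S → S A x]
gSAxASx ⇒ ggAxASx   [S → g]
ggAxASx ⇒ gglxxASx   [A → l x]
gglxxASx ⇒ gglxxlxSx   [A → l x]
gglxxlxSx ⇒ gglxxlxgx   [S → g]

S ⇒ SAx ⇒ gAx ⇒ gVx ⇒ gSASx ⇒ gSAxASx ⇒ ggAxASx ⇒ gglxxASx ⇒ gglxxlxSx ⇒ gglxxlxgx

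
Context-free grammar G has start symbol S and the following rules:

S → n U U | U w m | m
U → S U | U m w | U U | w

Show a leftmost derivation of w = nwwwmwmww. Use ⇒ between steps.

S ⇒ nUU   [S → n U U]
nUU ⇒ nwU   [U → w]
nwU ⇒ nwUU   [U → U U]
nwUU ⇒ nwSUU   [U → S U]
nwSUU ⇒ nwUwmUU   [S → U w m]
nwUwmUU ⇒ nwwwmUU   [U → w]
nwwwmUU ⇒ nwwwmUmwU   [U → U m w]
nwwwmUmwU ⇒ nwwwmwmwU   [U → w]
nwwwmwmwU ⇒ nwwwmwmww   [U → w]

S⇒nUU⇒nwU⇒nwUU⇒nwSUU⇒nwUwmUU⇒nwwwmUU⇒nwwwmUmwU⇒nwwwmwmwU⇒nwwwmwmww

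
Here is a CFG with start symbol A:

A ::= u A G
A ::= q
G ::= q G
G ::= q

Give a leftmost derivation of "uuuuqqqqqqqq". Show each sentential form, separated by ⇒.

A ⇒ uAG ⇒ uuAGG ⇒ uuuAGGG ⇒ uuuuAGGGG ⇒ uuuuqGGGG ⇒ uuuuqqGGGG ⇒ uuuuqqqGGG ⇒ uuuuqqqqGGG ⇒ uuuuqqqqqGG ⇒ uuuuqqqqqqGG ⇒ uuuuqqqqqqqG ⇒ uuuuqqqqqqqq

A ⇒ uAG   [A ::= u A G]
uAG ⇒ uuAGG   [A ::= u A G]
uuAGG ⇒ uuuAGGG   [A ::= u A G]
uuuAGGG ⇒ uuuuAGGGG   [A ::= u A G]
uuuuAGGGG ⇒ uuuuqGGGG   [A ::= q]
uuuuqGGGG ⇒ uuuuqqGGGG   [G ::= q G]
uuuuqqGGGG ⇒ uuuuqqqGGG   [G ::= q]
uuuuqqqGGG ⇒ uuuuqqqqGGG   [G ::= q G]
uuuuqqqqGGG ⇒ uuuuqqqqqGG   [G ::= q]
uuuuqqqqqGG ⇒ uuuuqqqqqqGG   [G ::= q G]
uuuuqqqqqqGG ⇒ uuuuqqqqqqqG   [G ::= q]
uuuuqqqqqqqG ⇒ uuuuqqqqqqqq   [G ::= q]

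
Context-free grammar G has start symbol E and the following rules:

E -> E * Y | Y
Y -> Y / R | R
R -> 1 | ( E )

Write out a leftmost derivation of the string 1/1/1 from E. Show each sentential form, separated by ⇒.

E ⇒ Y ⇒ Y/R ⇒ Y/R/R ⇒ R/R/R ⇒ 1/R/R ⇒ 1/1/R ⇒ 1/1/1

E ⇒ Y   [E -> Y]
Y ⇒ Y/R   [Y -> Y / R]
Y/R ⇒ Y/R/R   [Y -> Y / R]
Y/R/R ⇒ R/R/R   [Y -> R]
R/R/R ⇒ 1/R/R   [R -> 1]
1/R/R ⇒ 1/1/R   [R -> 1]
1/1/R ⇒ 1/1/1   [R -> 1]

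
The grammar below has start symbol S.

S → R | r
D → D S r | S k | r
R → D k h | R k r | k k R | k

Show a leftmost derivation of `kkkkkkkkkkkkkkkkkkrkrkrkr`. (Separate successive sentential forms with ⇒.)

S ⇒ R ⇒ kkR ⇒ kkkkR ⇒ kkkkkkR ⇒ kkkkkkRkr ⇒ kkkkkkkkRkr ⇒ kkkkkkkkRkrkr ⇒ kkkkkkkkkkRkrkr ⇒ kkkkkkkkkkkkRkrkr ⇒ kkkkkkkkkkkkkkRkrkr ⇒ kkkkkkkkkkkkkkRkrkrkr ⇒ kkkkkkkkkkkkkkkkRkrkrkr ⇒ kkkkkkkkkkkkkkkkRkrkrkrkr ⇒ kkkkkkkkkkkkkkkkkkrkrkrkr

S ⇒ R   [S → R]
R ⇒ kkR   [R → k k R]
kkR ⇒ kkkkR   [R → k k R]
kkkkR ⇒ kkkkkkR   [R → k k R]
kkkkkkR ⇒ kkkkkkRkr   [R → R k r]
kkkkkkRkr ⇒ kkkkkkkkRkr   [R → k k R]
kkkkkkkkRkr ⇒ kkkkkkkkRkrkr   [R → R k r]
kkkkkkkkRkrkr ⇒ kkkkkkkkkkRkrkr   [R → k k R]
kkkkkkkkkkRkrkr ⇒ kkkkkkkkkkkkRkrkr   [R → k k R]
kkkkkkkkkkkkRkrkr ⇒ kkkkkkkkkkkkkkRkrkr   [R → k k R]
kkkkkkkkkkkkkkRkrkr ⇒ kkkkkkkkkkkkkkRkrkrkr   [R → R k r]
kkkkkkkkkkkkkkRkrkrkr ⇒ kkkkkkkkkkkkkkkkRkrkrkr   [R → k k R]
kkkkkkkkkkkkkkkkRkrkrkr ⇒ kkkkkkkkkkkkkkkkRkrkrkrkr   [R → R k r]
kkkkkkkkkkkkkkkkRkrkrkrkr ⇒ kkkkkkkkkkkkkkkkkkrkrkrkr   [R → k]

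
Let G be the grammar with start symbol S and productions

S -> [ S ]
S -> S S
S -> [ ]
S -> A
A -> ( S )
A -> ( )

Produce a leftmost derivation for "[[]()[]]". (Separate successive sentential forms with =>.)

S => [S] => [SS] => [[]S] => [[]SS] => [[]AS] => [[]()S] => [[]()[]]

S => [S]   [S -> [ S ]]
[S] => [SS]   [S -> S S]
[SS] => [[]S]   [S -> [ ]]
[[]S] => [[]SS]   [S -> S S]
[[]SS] => [[]AS]   [S -> A]
[[]AS] => [[]()S]   [A -> ( )]
[[]()S] => [[]()[]]   [S -> [ ]]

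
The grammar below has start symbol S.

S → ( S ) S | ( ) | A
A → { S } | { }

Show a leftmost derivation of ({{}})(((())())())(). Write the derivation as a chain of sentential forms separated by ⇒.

S ⇒ (S)S   [S → ( S ) S]
(S)S ⇒ (A)S   [S → A]
(A)S ⇒ ({S})S   [A → { S }]
({S})S ⇒ ({A})S   [S → A]
({A})S ⇒ ({{}})S   [A → { }]
({{}})S ⇒ ({{}})(S)S   [S → ( S ) S]
({{}})(S)S ⇒ ({{}})((S)S)S   [S → ( S ) S]
({{}})((S)S)S ⇒ ({{}})(((S)S)S)S   [S → ( S ) S]
({{}})(((S)S)S)S ⇒ ({{}})(((())S)S)S   [S → ( )]
({{}})(((())S)S)S ⇒ ({{}})(((())())S)S   [S → ( )]
({{}})(((())())S)S ⇒ ({{}})(((())())())S   [S → ( )]
({{}})(((())())())S ⇒ ({{}})(((())())())()   [S → ( )]

S ⇒ (S)S ⇒ (A)S ⇒ ({S})S ⇒ ({A})S ⇒ ({{}})S ⇒ ({{}})(S)S ⇒ ({{}})((S)S)S ⇒ ({{}})(((S)S)S)S ⇒ ({{}})(((())S)S)S ⇒ ({{}})(((())())S)S ⇒ ({{}})(((())())())S ⇒ ({{}})(((())())())()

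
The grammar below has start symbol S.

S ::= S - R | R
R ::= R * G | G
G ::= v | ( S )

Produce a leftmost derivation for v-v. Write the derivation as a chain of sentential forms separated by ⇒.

S⇒S-R⇒R-R⇒G-R⇒v-R⇒v-G⇒v-v

S ⇒ S-R   [S ::= S - R]
S-R ⇒ R-R   [S ::= R]
R-R ⇒ G-R   [R ::= G]
G-R ⇒ v-R   [G ::= v]
v-R ⇒ v-G   [R ::= G]
v-G ⇒ v-v   [G ::= v]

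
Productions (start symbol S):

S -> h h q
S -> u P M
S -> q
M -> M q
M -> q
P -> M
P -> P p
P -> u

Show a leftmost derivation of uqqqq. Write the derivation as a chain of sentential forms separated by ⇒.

S⇒uPM⇒uMM⇒uMqM⇒uMqqM⇒uqqqM⇒uqqqq

S ⇒ uPM   [S -> u P M]
uPM ⇒ uMM   [P -> M]
uMM ⇒ uMqM   [M -> M q]
uMqM ⇒ uMqqM   [M -> M q]
uMqqM ⇒ uqqqM   [M -> q]
uqqqM ⇒ uqqqq   [M -> q]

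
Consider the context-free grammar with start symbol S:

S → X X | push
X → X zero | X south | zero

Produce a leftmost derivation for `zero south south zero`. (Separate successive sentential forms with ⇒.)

S ⇒ X X   [S → X X]
X X ⇒ X south X   [X → X south]
X south X ⇒ X south south X   [X → X south]
X south south X ⇒ zero south south X   [X → zero]
zero south south X ⇒ zero south south zero   [X → zero]

S ⇒ X X ⇒ X south X ⇒ X south south X ⇒ zero south south X ⇒ zero south south zero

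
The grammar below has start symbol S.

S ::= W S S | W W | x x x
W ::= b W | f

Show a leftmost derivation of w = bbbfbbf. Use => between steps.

S=>WW=>bWW=>bbWW=>bbbWW=>bbbfW=>bbbfbW=>bbbfbbW=>bbbfbbf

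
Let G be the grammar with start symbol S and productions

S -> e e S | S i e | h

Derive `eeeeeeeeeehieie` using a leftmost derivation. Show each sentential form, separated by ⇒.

S ⇒ eeS   [S -> e e S]
eeS ⇒ eeeeS   [S -> e e S]
eeeeS ⇒ eeeeeeS   [S -> e e S]
eeeeeeS ⇒ eeeeeeeeS   [S -> e e S]
eeeeeeeeS ⇒ eeeeeeeeSie   [S -> S i e]
eeeeeeeeSie ⇒ eeeeeeeeeeSie   [S -> e e S]
eeeeeeeeeeSie ⇒ eeeeeeeeeeSieie   [S -> S i e]
eeeeeeeeeeSieie ⇒ eeeeeeeeeehieie   [S -> h]

S ⇒ eeS ⇒ eeeeS ⇒ eeeeeeS ⇒ eeeeeeeeS ⇒ eeeeeeeeSie ⇒ eeeeeeeeeeSie ⇒ eeeeeeeeeeSieie ⇒ eeeeeeeeeehieie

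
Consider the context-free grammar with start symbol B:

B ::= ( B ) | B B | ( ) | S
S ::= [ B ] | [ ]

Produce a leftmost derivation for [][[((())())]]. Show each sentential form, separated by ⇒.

B ⇒ BB   [B ::= B B]
BB ⇒ SB   [B ::= S]
SB ⇒ []B   [S ::= [ ]]
[]B ⇒ []S   [B ::= S]
[]S ⇒ [][B]   [S ::= [ B ]]
[][B] ⇒ [][S]   [B ::= S]
[][S] ⇒ [][[B]]   [S ::= [ B ]]
[][[B]] ⇒ [][[(B)]]   [B ::= ( B )]
[][[(B)]] ⇒ [][[(BB)]]   [B ::= B B]
[][[(BB)]] ⇒ [][[((B)B)]]   [B ::= ( B )]
[][[((B)B)]] ⇒ [][[((())B)]]   [B ::= ( )]
[][[((())B)]] ⇒ [][[((())())]]   [B ::= ( )]

B ⇒ BB ⇒ SB ⇒ []B ⇒ []S ⇒ [][B] ⇒ [][S] ⇒ [][[B]] ⇒ [][[(B)]] ⇒ [][[(BB)]] ⇒ [][[((B)B)]] ⇒ [][[((())B)]] ⇒ [][[((())())]]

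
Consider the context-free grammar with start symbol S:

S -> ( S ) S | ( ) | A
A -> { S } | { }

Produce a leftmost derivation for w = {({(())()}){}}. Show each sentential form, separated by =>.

S => A => {S} => {(S)S} => {(A)S} => {({S})S} => {({(S)S})S} => {({(())S})S} => {({(())()})S} => {({(())()})A} => {({(())()}){}}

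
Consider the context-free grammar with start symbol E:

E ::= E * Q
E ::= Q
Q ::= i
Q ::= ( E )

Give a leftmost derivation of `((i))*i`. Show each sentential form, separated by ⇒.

E ⇒ E*Q   [E ::= E * Q]
E*Q ⇒ Q*Q   [E ::= Q]
Q*Q ⇒ (E)*Q   [Q ::= ( E )]
(E)*Q ⇒ (Q)*Q   [E ::= Q]
(Q)*Q ⇒ ((E))*Q   [Q ::= ( E )]
((E))*Q ⇒ ((Q))*Q   [E ::= Q]
((Q))*Q ⇒ ((i))*Q   [Q ::= i]
((i))*Q ⇒ ((i))*i   [Q ::= i]

E⇒E*Q⇒Q*Q⇒(E)*Q⇒(Q)*Q⇒((E))*Q⇒((Q))*Q⇒((i))*Q⇒((i))*i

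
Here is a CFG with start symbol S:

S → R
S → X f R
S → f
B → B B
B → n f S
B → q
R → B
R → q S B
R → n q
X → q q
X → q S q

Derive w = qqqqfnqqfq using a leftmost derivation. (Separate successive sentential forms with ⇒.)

S ⇒ XfR ⇒ qSqfR ⇒ qXfRqfR ⇒ qqSqfRqfR ⇒ qqRqfRqfR ⇒ qqBqfRqfR ⇒ qqqqfRqfR ⇒ qqqqfnqqfR ⇒ qqqqfnqqfB ⇒ qqqqfnqqfq

S ⇒ XfR   [S → X f R]
XfR ⇒ qSqfR   [X → q S q]
qSqfR ⇒ qXfRqfR   [S → X f R]
qXfRqfR ⇒ qqSqfRqfR   [X → q S q]
qqSqfRqfR ⇒ qqRqfRqfR   [S → R]
qqRqfRqfR ⇒ qqBqfRqfR   [R → B]
qqBqfRqfR ⇒ qqqqfRqfR   [B → q]
qqqqfRqfR ⇒ qqqqfnqqfR   [R → n q]
qqqqfnqqfR ⇒ qqqqfnqqfB   [R → B]
qqqqfnqqfB ⇒ qqqqfnqqfq   [B → q]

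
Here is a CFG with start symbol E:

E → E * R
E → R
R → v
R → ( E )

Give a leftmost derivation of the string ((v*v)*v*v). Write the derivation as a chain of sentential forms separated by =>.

E => R => (E) => (E*R) => (E*R*R) => (R*R*R) => ((E)*R*R) => ((E*R)*R*R) => ((R*R)*R*R) => ((v*R)*R*R) => ((v*v)*R*R) => ((v*v)*v*R) => ((v*v)*v*v)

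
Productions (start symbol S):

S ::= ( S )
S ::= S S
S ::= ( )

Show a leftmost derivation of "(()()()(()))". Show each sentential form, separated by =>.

S => (S) => (SS) => (SSS) => (SSSS) => (()SSS) => (()()SS) => (()()()S) => (()()()(S)) => (()()()(()))

S => (S)   [S ::= ( S )]
(S) => (SS)   [S ::= S S]
(SS) => (SSS)   [S ::= S S]
(SSS) => (SSSS)   [S ::= S S]
(SSSS) => (()SSS)   [S ::= ( )]
(()SSS) => (()()SS)   [S ::= ( )]
(()()SS) => (()()()S)   [S ::= ( )]
(()()()S) => (()()()(S))   [S ::= ( S )]
(()()()(S)) => (()()()(()))   [S ::= ( )]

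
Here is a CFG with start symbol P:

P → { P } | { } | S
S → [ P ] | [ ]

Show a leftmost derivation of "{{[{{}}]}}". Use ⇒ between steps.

P ⇒ {P} ⇒ {{P}} ⇒ {{S}} ⇒ {{[P]}} ⇒ {{[{P}]}} ⇒ {{[{{}}]}}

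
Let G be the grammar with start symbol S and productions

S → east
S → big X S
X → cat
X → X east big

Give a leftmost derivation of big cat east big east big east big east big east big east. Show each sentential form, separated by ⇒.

S ⇒ big X S   [S → big X S]
big X S ⇒ big X east big S   [X → X east big]
big X east big S ⇒ big X east big east big S   [X → X east big]
big X east big east big S ⇒ big X east big east big east big S   [X → X east big]
big X east big east big east big S ⇒ big X east big east big east big east big S   [X → X east big]
big X east big east big east big east big S ⇒ big X east big east big east big east big east big S   [X → X east big]
big X east big east big east big east big east big S ⇒ big cat east big east big east big east big east big S   [X → cat]
big cat east big east big east big east big east big S ⇒ big cat east big east big east big east big east big east   [S → east]

S ⇒ big X S ⇒ big X east big S ⇒ big X east big east big S ⇒ big X east big east big east big S ⇒ big X east big east big east big east big S ⇒ big X east big east big east big east big east big S ⇒ big cat east big east big east big east big east big S ⇒ big cat east big east big east big east big east big east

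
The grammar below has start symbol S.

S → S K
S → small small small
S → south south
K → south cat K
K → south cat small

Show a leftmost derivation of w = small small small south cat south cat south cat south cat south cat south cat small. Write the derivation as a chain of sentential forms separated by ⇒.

S ⇒ S K   [S → S K]
S K ⇒ small small small K   [S → small small small]
small small small K ⇒ small small small south cat K   [K → south cat K]
small small small south cat K ⇒ small small small south cat south cat K   [K → south cat K]
small small small south cat south cat K ⇒ small small small south cat south cat south cat K   [K → south cat K]
small small small south cat south cat south cat K ⇒ small small small south cat south cat south cat south cat K   [K → south cat K]
small small small south cat south cat south cat south cat K ⇒ small small small south cat south cat south cat south cat south cat K   [K → south cat K]
small small small south cat south cat south cat south cat south cat K ⇒ small small small south cat south cat south cat south cat south cat south cat small   [K → south cat small]

S ⇒ S K ⇒ small small small K ⇒ small small small south cat K ⇒ small small small south cat south cat K ⇒ small small small south cat south cat south cat K ⇒ small small small south cat south cat south cat south cat K ⇒ small small small south cat south cat south cat south cat south cat K ⇒ small small small south cat south cat south cat south cat south cat south cat small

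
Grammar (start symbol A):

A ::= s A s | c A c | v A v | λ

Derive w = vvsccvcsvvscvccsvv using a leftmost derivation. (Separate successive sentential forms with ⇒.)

A⇒vAv⇒vvAvv⇒vvsAsvv⇒vvscAcsvv⇒vvsccAccsvv⇒vvsccvAvccsvv⇒vvsccvcAcvccsvv⇒vvsccvcsAscvccsvv⇒vvsccvcsvAvscvccsvv⇒vvsccvcsvvscvccsvv

A ⇒ vAv   [A ::= v A v]
vAv ⇒ vvAvv   [A ::= v A v]
vvAvv ⇒ vvsAsvv   [A ::= s A s]
vvsAsvv ⇒ vvscAcsvv   [A ::= c A c]
vvscAcsvv ⇒ vvsccAccsvv   [A ::= c A c]
vvsccAccsvv ⇒ vvsccvAvccsvv   [A ::= v A v]
vvsccvAvccsvv ⇒ vvsccvcAcvccsvv   [A ::= c A c]
vvsccvcAcvccsvv ⇒ vvsccvcsAscvccsvv   [A ::= s A s]
vvsccvcsAscvccsvv ⇒ vvsccvcsvAvscvccsvv   [A ::= v A v]
vvsccvcsvAvscvccsvv ⇒ vvsccvcsvvscvccsvv   [A ::= λ]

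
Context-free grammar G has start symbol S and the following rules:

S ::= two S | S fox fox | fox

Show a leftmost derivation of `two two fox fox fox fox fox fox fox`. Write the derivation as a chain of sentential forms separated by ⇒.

S ⇒ two S   [S ::= two S]
two S ⇒ two S fox fox   [S ::= S fox fox]
two S fox fox ⇒ two S fox fox fox fox   [S ::= S fox fox]
two S fox fox fox fox ⇒ two S fox fox fox fox fox fox   [S ::= S fox fox]
two S fox fox fox fox fox fox ⇒ two two S fox fox fox fox fox fox   [S ::= two S]
two two S fox fox fox fox fox fox ⇒ two two fox fox fox fox fox fox fox   [S ::= fox]

S ⇒ two S ⇒ two S fox fox ⇒ two S fox fox fox fox ⇒ two S fox fox fox fox fox fox ⇒ two two S fox fox fox fox fox fox ⇒ two two fox fox fox fox fox fox fox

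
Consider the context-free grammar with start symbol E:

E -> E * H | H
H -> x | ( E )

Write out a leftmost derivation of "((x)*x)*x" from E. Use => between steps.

E => E*H   [E -> E * H]
E*H => H*H   [E -> H]
H*H => (E)*H   [H -> ( E )]
(E)*H => (E*H)*H   [E -> E * H]
(E*H)*H => (H*H)*H   [E -> H]
(H*H)*H => ((E)*H)*H   [H -> ( E )]
((E)*H)*H => ((H)*H)*H   [E -> H]
((H)*H)*H => ((x)*H)*H   [H -> x]
((x)*H)*H => ((x)*x)*H   [H -> x]
((x)*x)*H => ((x)*x)*x   [H -> x]

E=>E*H=>H*H=>(E)*H=>(E*H)*H=>(H*H)*H=>((E)*H)*H=>((H)*H)*H=>((x)*H)*H=>((x)*x)*H=>((x)*x)*x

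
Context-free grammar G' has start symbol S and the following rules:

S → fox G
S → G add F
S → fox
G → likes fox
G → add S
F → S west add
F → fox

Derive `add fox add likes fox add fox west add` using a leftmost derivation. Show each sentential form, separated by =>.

S => G add F   [S → G add F]
G add F => add S add F   [G → add S]
add S add F => add fox add F   [S → fox]
add fox add F => add fox add S west add   [F → S west add]
add fox add S west add => add fox add G add F west add   [S → G add F]
add fox add G add F west add => add fox add likes fox add F west add   [G → likes fox]
add fox add likes fox add F west add => add fox add likes fox add fox west add   [F → fox]

S => G add F => add S add F => add fox add F => add fox add S west add => add fox add G add F west add => add fox add likes fox add F west add => add fox add likes fox add fox west add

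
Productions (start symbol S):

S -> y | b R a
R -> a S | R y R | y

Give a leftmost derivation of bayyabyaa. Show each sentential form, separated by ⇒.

S⇒bRa⇒bRyRa⇒baSyRa⇒bayyRa⇒bayyaSa⇒bayyabRaa⇒bayyabyaa

S ⇒ bRa   [S -> b R a]
bRa ⇒ bRyRa   [R -> R y R]
bRyRa ⇒ baSyRa   [R -> a S]
baSyRa ⇒ bayyRa   [S -> y]
bayyRa ⇒ bayyaSa   [R -> a S]
bayyaSa ⇒ bayyabRaa   [S -> b R a]
bayyabRaa ⇒ bayyabyaa   [R -> y]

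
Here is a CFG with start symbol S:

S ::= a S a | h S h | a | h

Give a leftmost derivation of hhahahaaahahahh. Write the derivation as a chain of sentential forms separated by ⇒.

S ⇒ hSh   [S ::= h S h]
hSh ⇒ hhShh   [S ::= h S h]
hhShh ⇒ hhaSahh   [S ::= a S a]
hhaSahh ⇒ hhahShahh   [S ::= h S h]
hhahShahh ⇒ hhahaSahahh   [S ::= a S a]
hhahaSahahh ⇒ hhahahShahahh   [S ::= h S h]
hhahahShahahh ⇒ hhahahaSahahahh   [S ::= a S a]
hhahahaSahahahh ⇒ hhahahaaahahahh   [S ::= a]

S ⇒ hSh ⇒ hhShh ⇒ hhaSahh ⇒ hhahShahh ⇒ hhahaSahahh ⇒ hhahahShahahh ⇒ hhahahaSahahahh ⇒ hhahahaaahahahh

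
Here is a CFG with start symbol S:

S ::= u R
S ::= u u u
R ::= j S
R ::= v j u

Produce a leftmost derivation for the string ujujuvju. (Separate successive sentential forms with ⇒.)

S ⇒ uR ⇒ ujS ⇒ ujuR ⇒ ujujS ⇒ ujujuR ⇒ ujujuvju

S ⇒ uR   [S ::= u R]
uR ⇒ ujS   [R ::= j S]
ujS ⇒ ujuR   [S ::= u R]
ujuR ⇒ ujujS   [R ::= j S]
ujujS ⇒ ujujuR   [S ::= u R]
ujujuR ⇒ ujujuvju   [R ::= v j u]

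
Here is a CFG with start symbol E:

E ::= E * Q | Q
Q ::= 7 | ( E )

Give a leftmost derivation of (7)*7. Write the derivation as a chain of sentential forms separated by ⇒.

E ⇒ E*Q   [E ::= E * Q]
E*Q ⇒ Q*Q   [E ::= Q]
Q*Q ⇒ (E)*Q   [Q ::= ( E )]
(E)*Q ⇒ (Q)*Q   [E ::= Q]
(Q)*Q ⇒ (7)*Q   [Q ::= 7]
(7)*Q ⇒ (7)*7   [Q ::= 7]

E ⇒ E*Q ⇒ Q*Q ⇒ (E)*Q ⇒ (Q)*Q ⇒ (7)*Q ⇒ (7)*7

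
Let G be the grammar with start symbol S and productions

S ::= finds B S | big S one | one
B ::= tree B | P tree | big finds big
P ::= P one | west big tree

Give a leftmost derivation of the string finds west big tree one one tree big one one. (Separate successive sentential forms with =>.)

S => finds B S => finds P tree S => finds P one tree S => finds P one one tree S => finds west big tree one one tree S => finds west big tree one one tree big S one => finds west big tree one one tree big one one

S => finds B S   [S ::= finds B S]
finds B S => finds P tree S   [B ::= P tree]
finds P tree S => finds P one tree S   [P ::= P one]
finds P one tree S => finds P one one tree S   [P ::= P one]
finds P one one tree S => finds west big tree one one tree S   [P ::= west big tree]
finds west big tree one one tree S => finds west big tree one one tree big S one   [S ::= big S one]
finds west big tree one one tree big S one => finds west big tree one one tree big one one   [S ::= one]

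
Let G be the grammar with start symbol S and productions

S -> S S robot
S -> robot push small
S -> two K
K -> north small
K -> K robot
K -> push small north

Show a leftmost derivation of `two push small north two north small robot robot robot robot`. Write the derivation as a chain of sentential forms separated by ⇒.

S ⇒ S S robot   [S -> S S robot]
S S robot ⇒ two K S robot   [S -> two K]
two K S robot ⇒ two push small north S robot   [K -> push small north]
two push small north S robot ⇒ two push small north two K robot   [S -> two K]
two push small north two K robot ⇒ two push small north two K robot robot   [K -> K robot]
two push small north two K robot robot ⇒ two push small north two K robot robot robot   [K -> K robot]
two push small north two K robot robot robot ⇒ two push small north two K robot robot robot robot   [K -> K robot]
two push small north two K robot robot robot robot ⇒ two push small north two north small robot robot robot robot   [K -> north small]

S ⇒ S S robot ⇒ two K S robot ⇒ two push small north S robot ⇒ two push small north two K robot ⇒ two push small north two K robot robot ⇒ two push small north two K robot robot robot ⇒ two push small north two K robot robot robot robot ⇒ two push small north two north small robot robot robot robot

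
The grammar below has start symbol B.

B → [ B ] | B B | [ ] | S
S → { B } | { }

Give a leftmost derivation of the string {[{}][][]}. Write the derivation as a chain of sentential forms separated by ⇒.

B⇒S⇒{B}⇒{BB}⇒{BBB}⇒{[B]BB}⇒{[S]BB}⇒{[{}]BB}⇒{[{}][]B}⇒{[{}][][]}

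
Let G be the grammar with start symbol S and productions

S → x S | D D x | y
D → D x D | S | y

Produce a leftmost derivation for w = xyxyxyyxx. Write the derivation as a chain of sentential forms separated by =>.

S => xS => xDDx => xyDx => xySx => xyxSx => xyxDDxx => xyxDxDDxx => xyxyxDDxx => xyxyxyDxx => xyxyxyyxx

S => xS   [S → x S]
xS => xDDx   [S → D D x]
xDDx => xyDx   [D → y]
xyDx => xySx   [D → S]
xySx => xyxSx   [S → x S]
xyxSx => xyxDDxx   [S → D D x]
xyxDDxx => xyxDxDDxx   [D → D x D]
xyxDxDDxx => xyxyxDDxx   [D → y]
xyxyxDDxx => xyxyxyDxx   [D → y]
xyxyxyDxx => xyxyxyyxx   [D → y]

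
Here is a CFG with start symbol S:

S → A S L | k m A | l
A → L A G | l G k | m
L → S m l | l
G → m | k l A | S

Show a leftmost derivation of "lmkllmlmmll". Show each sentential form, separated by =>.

S=>ASL=>LAGSL=>SmlAGSL=>ASLmlAGSL=>lGkSLmlAGSL=>lmkSLmlAGSL=>lmklLmlAGSL=>lmkllmlAGSL=>lmkllmlmGSL=>lmkllmlmmSL=>lmkllmlmmlL=>lmkllmlmmll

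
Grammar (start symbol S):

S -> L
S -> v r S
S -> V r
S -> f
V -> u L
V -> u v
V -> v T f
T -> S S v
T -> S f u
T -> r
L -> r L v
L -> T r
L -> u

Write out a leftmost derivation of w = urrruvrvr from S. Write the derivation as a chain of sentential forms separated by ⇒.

S ⇒ L   [S -> L]
L ⇒ Tr   [L -> T r]
Tr ⇒ SSvr   [T -> S S v]
SSvr ⇒ VrSvr   [S -> V r]
VrSvr ⇒ uLrSvr   [V -> u L]
uLrSvr ⇒ uTrrSvr   [L -> T r]
uTrrSvr ⇒ urrrSvr   [T -> r]
urrrSvr ⇒ urrrVrvr   [S -> V r]
urrrVrvr ⇒ urrruvrvr   [V -> u v]

S ⇒ L ⇒ Tr ⇒ SSvr ⇒ VrSvr ⇒ uLrSvr ⇒ uTrrSvr ⇒ urrrSvr ⇒ urrrVrvr ⇒ urrruvrvr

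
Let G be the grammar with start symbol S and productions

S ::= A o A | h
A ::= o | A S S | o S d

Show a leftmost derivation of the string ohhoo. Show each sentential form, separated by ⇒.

S ⇒ AoA ⇒ ASSoA ⇒ oSSoA ⇒ ohSoA ⇒ ohhoA ⇒ ohhoo

S ⇒ AoA   [S ::= A o A]
AoA ⇒ ASSoA   [A ::= A S S]
ASSoA ⇒ oSSoA   [A ::= o]
oSSoA ⇒ ohSoA   [S ::= h]
ohSoA ⇒ ohhoA   [S ::= h]
ohhoA ⇒ ohhoo   [A ::= o]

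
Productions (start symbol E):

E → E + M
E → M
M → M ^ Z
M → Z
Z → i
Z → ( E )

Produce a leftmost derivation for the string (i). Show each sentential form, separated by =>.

E => M   [E → M]
M => Z   [M → Z]
Z => (E)   [Z → ( E )]
(E) => (M)   [E → M]
(M) => (Z)   [M → Z]
(Z) => (i)   [Z → i]

E => M => Z => (E) => (M) => (Z) => (i)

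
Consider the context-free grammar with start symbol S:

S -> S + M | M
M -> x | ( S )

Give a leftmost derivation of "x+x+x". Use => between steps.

S => S+M   [S -> S + M]
S+M => S+M+M   [S -> S + M]
S+M+M => M+M+M   [S -> M]
M+M+M => x+M+M   [M -> x]
x+M+M => x+x+M   [M -> x]
x+x+M => x+x+x   [M -> x]

S => S+M => S+M+M => M+M+M => x+M+M => x+x+M => x+x+x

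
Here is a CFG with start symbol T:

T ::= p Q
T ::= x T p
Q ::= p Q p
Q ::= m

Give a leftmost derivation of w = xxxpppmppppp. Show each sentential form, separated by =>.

T => xTp => xxTpp => xxxTppp => xxxpQppp => xxxppQpppp => xxxpppQppppp => xxxpppmppppp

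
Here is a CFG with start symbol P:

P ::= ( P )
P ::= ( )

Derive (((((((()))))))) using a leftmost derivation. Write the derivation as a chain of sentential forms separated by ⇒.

P⇒(P)⇒((P))⇒(((P)))⇒((((P))))⇒(((((P)))))⇒((((((P))))))⇒(((((((P)))))))⇒(((((((())))))))

P ⇒ (P)   [P ::= ( P )]
(P) ⇒ ((P))   [P ::= ( P )]
((P)) ⇒ (((P)))   [P ::= ( P )]
(((P))) ⇒ ((((P))))   [P ::= ( P )]
((((P)))) ⇒ (((((P)))))   [P ::= ( P )]
(((((P))))) ⇒ ((((((P))))))   [P ::= ( P )]
((((((P)))))) ⇒ (((((((P)))))))   [P ::= ( P )]
(((((((P))))))) ⇒ (((((((())))))))   [P ::= ( )]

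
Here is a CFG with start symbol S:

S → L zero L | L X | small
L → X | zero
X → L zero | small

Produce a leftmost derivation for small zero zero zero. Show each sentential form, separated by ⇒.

S ⇒ L zero L ⇒ X zero L ⇒ L zero zero L ⇒ X zero zero L ⇒ small zero zero L ⇒ small zero zero zero

S ⇒ L zero L   [S → L zero L]
L zero L ⇒ X zero L   [L → X]
X zero L ⇒ L zero zero L   [X → L zero]
L zero zero L ⇒ X zero zero L   [L → X]
X zero zero L ⇒ small zero zero L   [X → small]
small zero zero L ⇒ small zero zero zero   [L → zero]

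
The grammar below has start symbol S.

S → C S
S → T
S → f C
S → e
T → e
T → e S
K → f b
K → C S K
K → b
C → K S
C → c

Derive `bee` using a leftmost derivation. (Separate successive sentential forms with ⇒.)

S ⇒ CS ⇒ KSS ⇒ bSS ⇒ bTS ⇒ beS ⇒ bee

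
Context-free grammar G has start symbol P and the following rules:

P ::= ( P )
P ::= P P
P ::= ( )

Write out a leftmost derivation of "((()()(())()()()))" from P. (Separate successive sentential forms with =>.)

P => (P)   [P ::= ( P )]
(P) => ((P))   [P ::= ( P )]
((P)) => ((PP))   [P ::= P P]
((PP)) => ((PPP))   [P ::= P P]
((PPP)) => ((()PP))   [P ::= ( )]
((()PP)) => ((()PPP))   [P ::= P P]
((()PPP)) => ((()()PP))   [P ::= ( )]
((()()PP)) => ((()()PPP))   [P ::= P P]
((()()PPP)) => ((()()PPPP))   [P ::= P P]
((()()PPPP)) => ((()()(P)PPP))   [P ::= ( P )]
((()()(P)PPP)) => ((()()(())PPP))   [P ::= ( )]
((()()(())PPP)) => ((()()(())()PP))   [P ::= ( )]
((()()(())()PP)) => ((()()(())()()P))   [P ::= ( )]
((()()(())()()P)) => ((()()(())()()()))   [P ::= ( )]

P=>(P)=>((P))=>((PP))=>((PPP))=>((()PP))=>((()PPP))=>((()()PP))=>((()()PPP))=>((()()PPPP))=>((()()(P)PPP))=>((()()(())PPP))=>((()()(())()PP))=>((()()(())()()P))=>((()()(())()()()))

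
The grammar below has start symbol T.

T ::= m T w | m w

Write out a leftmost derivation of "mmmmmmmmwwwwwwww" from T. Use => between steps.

T => mTw   [T ::= m T w]
mTw => mmTww   [T ::= m T w]
mmTww => mmmTwww   [T ::= m T w]
mmmTwww => mmmmTwwww   [T ::= m T w]
mmmmTwwww => mmmmmTwwwww   [T ::= m T w]
mmmmmTwwwww => mmmmmmTwwwwww   [T ::= m T w]
mmmmmmTwwwwww => mmmmmmmTwwwwwww   [T ::= m T w]
mmmmmmmTwwwwwww => mmmmmmmmwwwwwwww   [T ::= m w]

T => mTw => mmTww => mmmTwww => mmmmTwwww => mmmmmTwwwww => mmmmmmTwwwwww => mmmmmmmTwwwwwww => mmmmmmmmwwwwwwww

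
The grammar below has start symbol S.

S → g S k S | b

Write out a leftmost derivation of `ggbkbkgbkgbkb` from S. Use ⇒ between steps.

S⇒gSkS⇒ggSkSkS⇒ggbkSkS⇒ggbkbkS⇒ggbkbkgSkS⇒ggbkbkgbkS⇒ggbkbkgbkgSkS⇒ggbkbkgbkgbkS⇒ggbkbkgbkgbkb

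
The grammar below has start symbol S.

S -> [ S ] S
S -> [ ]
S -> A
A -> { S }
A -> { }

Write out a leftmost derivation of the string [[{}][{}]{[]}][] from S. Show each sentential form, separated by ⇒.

S ⇒ [S]S   [S -> [ S ] S]
[S]S ⇒ [[S]S]S   [S -> [ S ] S]
[[S]S]S ⇒ [[A]S]S   [S -> A]
[[A]S]S ⇒ [[{}]S]S   [A -> { }]
[[{}]S]S ⇒ [[{}][S]S]S   [S -> [ S ] S]
[[{}][S]S]S ⇒ [[{}][A]S]S   [S -> A]
[[{}][A]S]S ⇒ [[{}][{}]S]S   [A -> { }]
[[{}][{}]S]S ⇒ [[{}][{}]A]S   [S -> A]
[[{}][{}]A]S ⇒ [[{}][{}]{S}]S   [A -> { S }]
[[{}][{}]{S}]S ⇒ [[{}][{}]{[]}]S   [S -> [ ]]
[[{}][{}]{[]}]S ⇒ [[{}][{}]{[]}][]   [S -> [ ]]

S⇒[S]S⇒[[S]S]S⇒[[A]S]S⇒[[{}]S]S⇒[[{}][S]S]S⇒[[{}][A]S]S⇒[[{}][{}]S]S⇒[[{}][{}]A]S⇒[[{}][{}]{S}]S⇒[[{}][{}]{[]}]S⇒[[{}][{}]{[]}][]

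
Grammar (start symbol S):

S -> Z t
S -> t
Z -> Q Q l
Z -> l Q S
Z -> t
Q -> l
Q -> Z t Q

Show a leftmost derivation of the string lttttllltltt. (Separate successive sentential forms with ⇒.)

S ⇒ Zt   [S -> Z t]
Zt ⇒ lQSt   [Z -> l Q S]
lQSt ⇒ lZtQSt   [Q -> Z t Q]
lZtQSt ⇒ lttQSt   [Z -> t]
lttQSt ⇒ lttZtQSt   [Q -> Z t Q]
lttZtQSt ⇒ lttQQltQSt   [Z -> Q Q l]
lttQQltQSt ⇒ lttZtQQltQSt   [Q -> Z t Q]
lttZtQQltQSt ⇒ lttttQQltQSt   [Z -> t]
lttttQQltQSt ⇒ lttttlQltQSt   [Q -> l]
lttttlQltQSt ⇒ lttttllltQSt   [Q -> l]
lttttllltQSt ⇒ lttttllltlSt   [Q -> l]
lttttllltlSt ⇒ lttttllltltt   [S -> t]

S ⇒ Zt ⇒ lQSt ⇒ lZtQSt ⇒ lttQSt ⇒ lttZtQSt ⇒ lttQQltQSt ⇒ lttZtQQltQSt ⇒ lttttQQltQSt ⇒ lttttlQltQSt ⇒ lttttllltQSt ⇒ lttttllltlSt ⇒ lttttllltltt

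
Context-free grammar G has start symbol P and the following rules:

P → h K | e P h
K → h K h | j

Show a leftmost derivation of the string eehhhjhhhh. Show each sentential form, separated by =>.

P => ePh => eePhh => eehKhh => eehhKhhh => eehhhKhhhh => eehhhjhhhh

P => ePh   [P → e P h]
ePh => eePhh   [P → e P h]
eePhh => eehKhh   [P → h K]
eehKhh => eehhKhhh   [K → h K h]
eehhKhhh => eehhhKhhhh   [K → h K h]
eehhhKhhhh => eehhhjhhhh   [K → j]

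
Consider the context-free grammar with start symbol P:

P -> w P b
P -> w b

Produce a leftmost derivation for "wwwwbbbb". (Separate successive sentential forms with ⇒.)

P ⇒ wPb ⇒ wwPbb ⇒ wwwPbbb ⇒ wwwwbbbb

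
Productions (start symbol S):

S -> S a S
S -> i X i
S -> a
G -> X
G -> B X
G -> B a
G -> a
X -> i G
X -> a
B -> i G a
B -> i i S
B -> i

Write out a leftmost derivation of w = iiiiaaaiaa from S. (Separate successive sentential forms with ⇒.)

S ⇒ SaS ⇒ iXiaS ⇒ iiGiaS ⇒ iiBXiaS ⇒ iiiGaXiaS ⇒ iiiBXaXiaS ⇒ iiiiXaXiaS ⇒ iiiiaaXiaS ⇒ iiiiaaaiaS ⇒ iiiiaaaiaa

S ⇒ SaS   [S -> S a S]
SaS ⇒ iXiaS   [S -> i X i]
iXiaS ⇒ iiGiaS   [X -> i G]
iiGiaS ⇒ iiBXiaS   [G -> B X]
iiBXiaS ⇒ iiiGaXiaS   [B -> i G a]
iiiGaXiaS ⇒ iiiBXaXiaS   [G -> B X]
iiiBXaXiaS ⇒ iiiiXaXiaS   [B -> i]
iiiiXaXiaS ⇒ iiiiaaXiaS   [X -> a]
iiiiaaXiaS ⇒ iiiiaaaiaS   [X -> a]
iiiiaaaiaS ⇒ iiiiaaaiaa   [S -> a]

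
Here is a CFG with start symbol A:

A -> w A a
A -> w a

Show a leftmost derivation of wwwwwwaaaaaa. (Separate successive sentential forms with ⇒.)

A ⇒ wAa ⇒ wwAaa ⇒ wwwAaaa ⇒ wwwwAaaaa ⇒ wwwwwAaaaaa ⇒ wwwwwwaaaaaa

A ⇒ wAa   [A -> w A a]
wAa ⇒ wwAaa   [A -> w A a]
wwAaa ⇒ wwwAaaa   [A -> w A a]
wwwAaaa ⇒ wwwwAaaaa   [A -> w A a]
wwwwAaaaa ⇒ wwwwwAaaaaa   [A -> w A a]
wwwwwAaaaaa ⇒ wwwwwwaaaaaa   [A -> w a]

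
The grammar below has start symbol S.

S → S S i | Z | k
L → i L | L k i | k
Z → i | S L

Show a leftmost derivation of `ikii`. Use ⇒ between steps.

S ⇒ SSi   [S → S S i]
SSi ⇒ ZSi   [S → Z]
ZSi ⇒ SLSi   [Z → S L]
SLSi ⇒ ZLSi   [S → Z]
ZLSi ⇒ iLSi   [Z → i]
iLSi ⇒ ikSi   [L → k]
ikSi ⇒ ikZi   [S → Z]
ikZi ⇒ ikii   [Z → i]

S⇒SSi⇒ZSi⇒SLSi⇒ZLSi⇒iLSi⇒ikSi⇒ikZi⇒ikii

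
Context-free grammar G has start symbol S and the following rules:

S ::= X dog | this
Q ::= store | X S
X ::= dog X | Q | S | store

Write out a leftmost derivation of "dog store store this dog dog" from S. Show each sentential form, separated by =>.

S => X dog => Q dog => X S dog => dog X S dog => dog store S dog => dog store X dog dog => dog store Q dog dog => dog store X S dog dog => dog store store S dog dog => dog store store this dog dog

S => X dog   [S ::= X dog]
X dog => Q dog   [X ::= Q]
Q dog => X S dog   [Q ::= X S]
X S dog => dog X S dog   [X ::= dog X]
dog X S dog => dog store S dog   [X ::= store]
dog store S dog => dog store X dog dog   [S ::= X dog]
dog store X dog dog => dog store Q dog dog   [X ::= Q]
dog store Q dog dog => dog store X S dog dog   [Q ::= X S]
dog store X S dog dog => dog store store S dog dog   [X ::= store]
dog store store S dog dog => dog store store this dog dog   [S ::= this]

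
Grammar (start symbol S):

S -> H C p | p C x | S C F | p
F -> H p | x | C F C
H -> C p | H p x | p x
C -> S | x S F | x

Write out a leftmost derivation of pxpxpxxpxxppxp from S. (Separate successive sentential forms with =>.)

S => HCp => CpCp => SpCp => HCppCp => pxCppCp => pxSppCp => pxSCFppCp => pxHCpCFppCp => pxHpxCpCFppCp => pxpxpxCpCFppCp => pxpxpxxpCFppCp => pxpxpxxpxFppCp => pxpxpxxpxxppCp => pxpxpxxpxxppxp

S => HCp   [S -> H C p]
HCp => CpCp   [H -> C p]
CpCp => SpCp   [C -> S]
SpCp => HCppCp   [S -> H C p]
HCppCp => pxCppCp   [H -> p x]
pxCppCp => pxSppCp   [C -> S]
pxSppCp => pxSCFppCp   [S -> S C F]
pxSCFppCp => pxHCpCFppCp   [S -> H C p]
pxHCpCFppCp => pxHpxCpCFppCp   [H -> H p x]
pxHpxCpCFppCp => pxpxpxCpCFppCp   [H -> p x]
pxpxpxCpCFppCp => pxpxpxxpCFppCp   [C -> x]
pxpxpxxpCFppCp => pxpxpxxpxFppCp   [C -> x]
pxpxpxxpxFppCp => pxpxpxxpxxppCp   [F -> x]
pxpxpxxpxxppCp => pxpxpxxpxxppxp   [C -> x]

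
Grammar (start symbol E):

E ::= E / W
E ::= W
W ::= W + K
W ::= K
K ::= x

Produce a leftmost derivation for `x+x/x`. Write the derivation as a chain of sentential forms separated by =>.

E => E/W   [E ::= E / W]
E/W => W/W   [E ::= W]
W/W => W+K/W   [W ::= W + K]
W+K/W => K+K/W   [W ::= K]
K+K/W => x+K/W   [K ::= x]
x+K/W => x+x/W   [K ::= x]
x+x/W => x+x/K   [W ::= K]
x+x/K => x+x/x   [K ::= x]

E => E/W => W/W => W+K/W => K+K/W => x+K/W => x+x/W => x+x/K => x+x/x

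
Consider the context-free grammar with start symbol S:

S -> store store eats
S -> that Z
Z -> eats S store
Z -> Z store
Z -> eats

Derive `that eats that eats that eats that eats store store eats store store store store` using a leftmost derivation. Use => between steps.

S => that Z => that eats S store => that eats that Z store => that eats that eats S store store => that eats that eats that Z store store => that eats that eats that eats S store store store => that eats that eats that eats that Z store store store => that eats that eats that eats that eats S store store store store => that eats that eats that eats that eats store store eats store store store store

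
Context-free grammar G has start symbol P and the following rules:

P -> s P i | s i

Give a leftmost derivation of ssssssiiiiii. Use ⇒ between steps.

P ⇒ sPi ⇒ ssPii ⇒ sssPiii ⇒ ssssPiiii ⇒ sssssPiiiii ⇒ ssssssiiiiii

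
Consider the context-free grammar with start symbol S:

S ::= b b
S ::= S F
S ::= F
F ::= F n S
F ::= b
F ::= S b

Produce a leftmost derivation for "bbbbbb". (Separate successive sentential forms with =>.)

S => SF   [S ::= S F]
SF => SFF   [S ::= S F]
SFF => SFFF   [S ::= S F]
SFFF => FFFF   [S ::= F]
FFFF => SbFFF   [F ::= S b]
SbFFF => bbbFFF   [S ::= b b]
bbbFFF => bbbbFF   [F ::= b]
bbbbFF => bbbbbF   [F ::= b]
bbbbbF => bbbbbb   [F ::= b]

S=>SF=>SFF=>SFFF=>FFFF=>SbFFF=>bbbFFF=>bbbbFF=>bbbbbF=>bbbbbb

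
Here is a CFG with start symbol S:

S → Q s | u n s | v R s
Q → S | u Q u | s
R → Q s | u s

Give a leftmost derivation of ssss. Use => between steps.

S => Qs => Ss => Qss => Sss => Qsss => ssss

S => Qs   [S → Q s]
Qs => Ss   [Q → S]
Ss => Qss   [S → Q s]
Qss => Sss   [Q → S]
Sss => Qsss   [S → Q s]
Qsss => ssss   [Q → s]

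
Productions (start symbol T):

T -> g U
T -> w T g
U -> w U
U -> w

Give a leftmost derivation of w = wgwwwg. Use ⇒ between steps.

T ⇒ wTg ⇒ wgUg ⇒ wgwUg ⇒ wgwwUg ⇒ wgwwwg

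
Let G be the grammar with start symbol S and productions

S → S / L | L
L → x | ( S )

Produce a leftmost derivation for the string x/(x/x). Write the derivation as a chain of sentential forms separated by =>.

S => S/L   [S → S / L]
S/L => L/L   [S → L]
L/L => x/L   [L → x]
x/L => x/(S)   [L → ( S )]
x/(S) => x/(S/L)   [S → S / L]
x/(S/L) => x/(L/L)   [S → L]
x/(L/L) => x/(x/L)   [L → x]
x/(x/L) => x/(x/x)   [L → x]

S => S/L => L/L => x/L => x/(S) => x/(S/L) => x/(L/L) => x/(x/L) => x/(x/x)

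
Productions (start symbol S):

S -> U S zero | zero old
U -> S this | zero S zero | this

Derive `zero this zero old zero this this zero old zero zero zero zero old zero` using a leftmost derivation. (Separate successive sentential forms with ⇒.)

S ⇒ U S zero   [S -> U S zero]
U S zero ⇒ zero S zero S zero   [U -> zero S zero]
zero S zero S zero ⇒ zero U S zero zero S zero   [S -> U S zero]
zero U S zero zero S zero ⇒ zero S this S zero zero S zero   [U -> S this]
zero S this S zero zero S zero ⇒ zero U S zero this S zero zero S zero   [S -> U S zero]
zero U S zero this S zero zero S zero ⇒ zero this S zero this S zero zero S zero   [U -> this]
zero this S zero this S zero zero S zero ⇒ zero this zero old zero this S zero zero S zero   [S -> zero old]
zero this zero old zero this S zero zero S zero ⇒ zero this zero old zero this U S zero zero zero S zero   [S -> U S zero]
zero this zero old zero this U S zero zero zero S zero ⇒ zero this zero old zero this this S zero zero zero S zero   [U -> this]
zero this zero old zero this this S zero zero zero S zero ⇒ zero this zero old zero this this zero old zero zero zero S zero   [S -> zero old]
zero this zero old zero this this zero old zero zero zero S zero ⇒ zero this zero old zero this this zero old zero zero zero zero old zero   [S -> zero old]

S ⇒ U S zero ⇒ zero S zero S zero ⇒ zero U S zero zero S zero ⇒ zero S this S zero zero S zero ⇒ zero U S zero this S zero zero S zero ⇒ zero this S zero this S zero zero S zero ⇒ zero this zero old zero this S zero zero S zero ⇒ zero this zero old zero this U S zero zero zero S zero ⇒ zero this zero old zero this this S zero zero zero S zero ⇒ zero this zero old zero this this zero old zero zero zero S zero ⇒ zero this zero old zero this this zero old zero zero zero zero old zero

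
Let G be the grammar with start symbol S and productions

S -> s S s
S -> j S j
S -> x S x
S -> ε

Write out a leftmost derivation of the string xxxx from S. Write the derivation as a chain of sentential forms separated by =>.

S => xSx   [S -> x S x]
xSx => xxSxx   [S -> x S x]
xxSxx => xxxx   [S -> ε]

S => xSx => xxSxx => xxxx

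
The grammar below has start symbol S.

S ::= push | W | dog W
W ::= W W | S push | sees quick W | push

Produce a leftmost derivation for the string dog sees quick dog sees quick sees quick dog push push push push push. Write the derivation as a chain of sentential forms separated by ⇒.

S ⇒ W   [S ::= W]
W ⇒ S push   [W ::= S push]
S push ⇒ dog W push   [S ::= dog W]
dog W push ⇒ dog sees quick W push   [W ::= sees quick W]
dog sees quick W push ⇒ dog sees quick S push push   [W ::= S push]
dog sees quick S push push ⇒ dog sees quick dog W push push   [S ::= dog W]
dog sees quick dog W push push ⇒ dog sees quick dog sees quick W push push   [W ::= sees quick W]
dog sees quick dog sees quick W push push ⇒ dog sees quick dog sees quick W W push push   [W ::= W W]
dog sees quick dog sees quick W W push push ⇒ dog sees quick dog sees quick sees quick W W push push   [W ::= sees quick W]
dog sees quick dog sees quick sees quick W W push push ⇒ dog sees quick dog sees quick sees quick S push W push push   [W ::= S push]
dog sees quick dog sees quick sees quick S push W push push ⇒ dog sees quick dog sees quick sees quick dog W push W push push   [S ::= dog W]
dog sees quick dog sees quick sees quick dog W push W push push ⇒ dog sees quick dog sees quick sees quick dog push push W push push   [W ::= push]
dog sees quick dog sees quick sees quick dog push push W push push ⇒ dog sees quick dog sees quick sees quick dog push push push push push   [W ::= push]

S ⇒ W ⇒ S push ⇒ dog W push ⇒ dog sees quick W push ⇒ dog sees quick S push push ⇒ dog sees quick dog W push push ⇒ dog sees quick dog sees quick W push push ⇒ dog sees quick dog sees quick W W push push ⇒ dog sees quick dog sees quick sees quick W W push push ⇒ dog sees quick dog sees quick sees quick S push W push push ⇒ dog sees quick dog sees quick sees quick dog W push W push push ⇒ dog sees quick dog sees quick sees quick dog push push W push push ⇒ dog sees quick dog sees quick sees quick dog push push push push push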